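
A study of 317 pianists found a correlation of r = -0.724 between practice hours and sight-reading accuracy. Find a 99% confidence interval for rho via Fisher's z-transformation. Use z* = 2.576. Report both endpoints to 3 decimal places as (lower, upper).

z_r = atanh(-0.724) = -0.916001;  SE = 1/√(n−3) = 1/√314 = 0.056433
z-limits: -0.916001 ± 2.576·0.056433 = -0.916001 ± 0.145371 = [-1.061372, -0.770630]
ρ-limits: (tanh -1.061372, tanh -0.770630) = (-0.786, -0.647)

(-0.786, -0.647)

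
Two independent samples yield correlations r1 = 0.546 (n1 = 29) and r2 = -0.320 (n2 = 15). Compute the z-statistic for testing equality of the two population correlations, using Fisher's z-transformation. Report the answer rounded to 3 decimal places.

z1 = atanh(0.546) = 0.612665,  z2 = atanh(-0.320) = -0.331647
SE = √(1/(n1−3) + 1/(n2−3)) = √(1/26 + 1/12) = √(0.0384615 + 0.0833333) = √0.1217948 = 0.348991
z = (z1 − z2)/SE = (0.612665 − (-0.331647)) / 0.348991 = 0.944312 / 0.348991 = 2.706

2.706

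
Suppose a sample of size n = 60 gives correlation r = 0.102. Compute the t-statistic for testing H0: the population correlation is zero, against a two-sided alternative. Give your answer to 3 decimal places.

0.781

1 − r² = 1 − 0.010404 = 0.989596;  √(1−r²) = 0.994784
√(n−2) = √58 = 7.615773
t = r·√(n−2)/√(1−r²) = 0.102 · 7.615773 / 0.994784 = 0.781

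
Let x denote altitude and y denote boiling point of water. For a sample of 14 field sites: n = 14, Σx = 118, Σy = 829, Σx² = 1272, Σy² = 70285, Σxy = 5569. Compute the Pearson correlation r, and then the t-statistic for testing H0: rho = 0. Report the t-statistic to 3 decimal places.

-2.498

Numerator: nΣxy − (Σx)(Σy) = 14·5569 − (118)(829) = -19856
Denominator: √[(nΣx²−(Σx)²)(nΣy²−(Σy)²)]
  nΣx²−(Σx)² = 14·1272 − 13924 = 3884;  nΣy²−(Σy)² = 14·70285 − 687241 = 296749
  √(3884·296749) = √1152573116 = 33949.5672
r = -19856 / 33949.5672 = -0.5849
t = r·√(n−2)/√(1−r²) = -0.5849·√12 / √(1−0.342108) = -2.026153 / 0.811105 = -2.498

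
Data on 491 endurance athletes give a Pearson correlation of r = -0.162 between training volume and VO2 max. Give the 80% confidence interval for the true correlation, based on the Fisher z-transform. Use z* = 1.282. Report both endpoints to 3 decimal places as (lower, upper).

(-0.218, -0.105)

z_r = atanh(-0.162) = -0.163440;  SE = 1/√(n−3) = 1/√488 = 0.045268
z-limits: -0.163440 ± 1.282·0.045268 = -0.163440 ± 0.058034 = [-0.221474, -0.105406]
ρ-limits: (tanh -0.221474, tanh -0.105406) = (-0.218, -0.105)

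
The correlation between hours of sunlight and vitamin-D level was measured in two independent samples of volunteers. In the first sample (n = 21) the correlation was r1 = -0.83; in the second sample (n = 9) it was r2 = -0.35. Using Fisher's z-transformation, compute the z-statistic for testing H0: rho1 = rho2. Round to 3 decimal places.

-1.745

Fisher z-transforms: z1 = atanh(-0.83) = -1.188136, z2 = atanh(-0.35) = -0.365444; difference d = -0.822692
Var(d) = 1/18 + 1/6 = 0.0555556 + 0.1666667 = 0.2222223
z = d/√Var(d) = -0.822692 / √0.2222223 = -0.822692 / 0.471405 = -1.745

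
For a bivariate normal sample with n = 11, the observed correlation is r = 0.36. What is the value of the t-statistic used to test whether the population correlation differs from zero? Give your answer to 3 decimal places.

1.158

t = r·√(n−2) / √(1−r²) with r = 0.36, n = 11
  = 0.36·√9 / √(1 − 0.1296)
  = 0.36·3.000000 / 0.932952
  = 1.080000 / 0.932952 = 1.158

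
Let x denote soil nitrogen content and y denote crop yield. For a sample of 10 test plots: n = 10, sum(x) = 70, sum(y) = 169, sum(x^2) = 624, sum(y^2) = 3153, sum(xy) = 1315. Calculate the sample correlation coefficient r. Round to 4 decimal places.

S_xy = nΣxy − ΣxΣy = 10·1315 − 70·169 = 13150 − 11830 = 1320
S_xx = nΣx² − (Σx)² = 10·624 − 70² = 6240 − 4900 = 1340
S_yy = nΣy² − (Σy)² = 10·3153 − 169² = 31530 − 28561 = 2969
r = S_xy / √(S_xx·S_yy) = 1320 / √(1340·2969) = 1320 / √3978460 = 1320 / 1994.6077 = 0.6618

0.6618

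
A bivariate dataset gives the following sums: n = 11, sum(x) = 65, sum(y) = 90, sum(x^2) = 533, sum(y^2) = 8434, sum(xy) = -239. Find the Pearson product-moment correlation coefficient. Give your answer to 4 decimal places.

S_xy = nΣxy − ΣxΣy = 11·(-239) − 65·90 = -2629 − 5850 = -8479
S_xx = nΣx² − (Σx)² = 11·533 − 65² = 5863 − 4225 = 1638
S_yy = nΣy² − (Σy)² = 11·8434 − 90² = 92774 − 8100 = 84674
r = S_xy / √(S_xx·S_yy) = -8479 / √(1638·84674) = -8479 / √138696012 = -8479 / 11776.9271 = -0.7200

-0.7200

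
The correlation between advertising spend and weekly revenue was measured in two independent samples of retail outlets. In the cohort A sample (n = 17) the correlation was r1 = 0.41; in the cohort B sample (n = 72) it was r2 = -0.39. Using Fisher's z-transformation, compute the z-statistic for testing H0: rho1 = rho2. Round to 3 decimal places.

2.891

Fisher z-transforms: z1 = atanh(0.41) = 0.435611, z2 = atanh(-0.39) = -0.411800; difference d = 0.847411
Var(d) = 1/14 + 1/69 = 0.0714286 + 0.0144928 = 0.0859214
z = d/√Var(d) = 0.847411 / √0.0859214 = 0.847411 / 0.293124 = 2.891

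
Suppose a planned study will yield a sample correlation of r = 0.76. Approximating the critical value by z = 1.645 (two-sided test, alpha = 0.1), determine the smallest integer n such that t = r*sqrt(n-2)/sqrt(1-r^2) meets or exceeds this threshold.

r√(n−2)/√(1−r²) ≥ 1.645  ⇔  n−2 ≥ (1.645)²·(1−r²)/r²
(1−r²)/r² = (1−0.5776)/0.5776 = 0.7313
n ≥ 2 + 2.706025·0.7313 = 2 + 1.9789 = 3.9789
⌈3.9789⌉ = 4

4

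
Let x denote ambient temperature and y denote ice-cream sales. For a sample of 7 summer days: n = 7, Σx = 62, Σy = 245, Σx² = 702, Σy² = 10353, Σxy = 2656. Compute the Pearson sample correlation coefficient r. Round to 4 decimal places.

S_xy = nΣxy − ΣxΣy = 7·2656 − 62·245 = 18592 − 15190 = 3402
S_xx = nΣx² − (Σx)² = 7·702 − 62² = 4914 − 3844 = 1070
S_yy = nΣy² − (Σy)² = 7·10353 − 245² = 72471 − 60025 = 12446
r = S_xy / √(S_xx·S_yy) = 3402 / √(1070·12446) = 3402 / √13317220 = 3402 / 3649.2766 = 0.9322

0.9322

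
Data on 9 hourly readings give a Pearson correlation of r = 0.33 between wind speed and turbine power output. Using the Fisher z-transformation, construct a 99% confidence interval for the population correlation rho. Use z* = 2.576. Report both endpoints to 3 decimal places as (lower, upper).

z_r = atanh(0.33) = 0.342828;  SE = 1/√(n−3) = 1/√6 = 0.408248
z-limits: 0.342828 ± 2.576·0.408248 = 0.342828 ± 1.051647 = [-0.708819, 1.394475]
ρ-limits: (tanh -0.708819, tanh 1.394475) = (-0.610, 0.884)

(-0.610, 0.884)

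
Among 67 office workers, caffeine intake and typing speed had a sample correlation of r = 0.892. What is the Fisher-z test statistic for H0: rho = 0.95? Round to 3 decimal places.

-3.201

z_r = atanh(0.892) = 1.431629,  z_0 = atanh(0.95) = 1.831781
SE = 1/√(n−3) = 1/√64 = 0.125000
z = (z_r − z_0)/SE = (1.431629 − 1.831781) / 0.125000 = -0.400152 / 0.125000 = -3.201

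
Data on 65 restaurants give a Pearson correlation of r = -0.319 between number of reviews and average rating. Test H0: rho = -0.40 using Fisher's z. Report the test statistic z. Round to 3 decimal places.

0.733

Fisher z: atanh(-0.319) = -0.330533, atanh(-0.40) = -0.423649
z = (z_r − z_0)·√(n−3) = (-0.330533 − (-0.423649))·√62 = 0.093116 · 7.874008 = 0.733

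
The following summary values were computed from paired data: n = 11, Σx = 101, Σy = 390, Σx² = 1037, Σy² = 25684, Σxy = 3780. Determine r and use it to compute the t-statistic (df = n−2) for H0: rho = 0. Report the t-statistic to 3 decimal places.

Numerator: nΣxy − (Σx)(Σy) = 11·3780 − (101)(390) = 2190
Denominator: √[(nΣx²−(Σx)²)(nΣy²−(Σy)²)]
  nΣx²−(Σx)² = 11·1037 − 10201 = 1206;  nΣy²−(Σy)² = 11·25684 − 152100 = 130424
  √(1206·130424) = √157291344 = 12541.5846
r = 2190 / 12541.5846 = 0.1746
t = r·√(n−2)/√(1−r²) = 0.1746·√9 / √(1−0.030485) = 0.523800 / 0.984640 = 0.532

0.532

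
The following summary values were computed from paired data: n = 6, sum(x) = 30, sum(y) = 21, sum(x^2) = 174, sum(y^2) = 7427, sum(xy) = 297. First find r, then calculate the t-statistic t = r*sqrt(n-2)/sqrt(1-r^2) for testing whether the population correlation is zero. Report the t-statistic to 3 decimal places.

Numerator: nΣxy − (Σx)(Σy) = 6·297 − (30)(21) = 1152
Denominator: √[(nΣx²−(Σx)²)(nΣy²−(Σy)²)]
  nΣx²−(Σx)² = 6·174 − 900 = 144;  nΣy²−(Σy)² = 6·7427 − 441 = 44121
  √(144·44121) = √6353424 = 2520.5999
r = 1152 / 2520.5999 = 0.4570
t = r·√(n−2)/√(1−r²) = 0.4570·√4 / √(1−0.208849) = 0.914000 / 0.889467 = 1.028

1.028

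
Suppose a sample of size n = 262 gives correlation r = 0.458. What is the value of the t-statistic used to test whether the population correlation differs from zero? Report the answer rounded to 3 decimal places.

8.308

t = r·√(n−2) / √(1−r²) with r = 0.458, n = 262
  = 0.458·√260 / √(1 − 0.209764)
  = 0.458·16.124515 / 0.888952
  = 7.385028 / 0.888952 = 8.308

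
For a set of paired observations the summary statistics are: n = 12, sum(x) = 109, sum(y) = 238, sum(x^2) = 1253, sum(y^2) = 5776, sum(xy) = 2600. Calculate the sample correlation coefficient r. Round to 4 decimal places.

0.8317

Numerator: nΣxy − (Σx)(Σy) = 12·2600 − (109)(238) = 5258
Denominator: √[(nΣx²−(Σx)²)(nΣy²−(Σy)²)]
  nΣx²−(Σx)² = 12·1253 − 11881 = 3155;  nΣy²−(Σy)² = 12·5776 − 56644 = 12668
  √(3155·12668) = √39967540 = 6321.9886
r = 5258 / 6321.9886 = 0.8317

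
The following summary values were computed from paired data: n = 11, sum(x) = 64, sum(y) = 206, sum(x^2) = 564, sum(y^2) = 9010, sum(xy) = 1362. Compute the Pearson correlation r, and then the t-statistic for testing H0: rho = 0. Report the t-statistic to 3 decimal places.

Numerator: nΣxy − (Σx)(Σy) = 11·1362 − (64)(206) = 1798
Denominator: √[(nΣx²−(Σx)²)(nΣy²−(Σy)²)]
  nΣx²−(Σx)² = 11·564 − 4096 = 2108;  nΣy²−(Σy)² = 11·9010 − 42436 = 56674
  √(2108·56674) = √119468792 = 10930.1780
r = 1798 / 10930.1780 = 0.1645
t = r·√(n−2)/√(1−r²) = 0.1645·√9 / √(1−0.027060) = 0.493500 / 0.986377 = 0.500

0.500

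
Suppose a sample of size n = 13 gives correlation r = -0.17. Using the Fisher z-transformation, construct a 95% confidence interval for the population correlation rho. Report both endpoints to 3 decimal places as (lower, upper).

(-0.659, 0.420)

z_r = atanh(-0.17) = -0.171667;  SE = 1/√(n−3) = 1/√10 = 0.316228
z-limits: -0.171667 ± 1.960·0.316228 = -0.171667 ± 0.619807 = [-0.791474, 0.448140]
ρ-limits: (tanh -0.791474, tanh 0.448140) = (-0.659, 0.420)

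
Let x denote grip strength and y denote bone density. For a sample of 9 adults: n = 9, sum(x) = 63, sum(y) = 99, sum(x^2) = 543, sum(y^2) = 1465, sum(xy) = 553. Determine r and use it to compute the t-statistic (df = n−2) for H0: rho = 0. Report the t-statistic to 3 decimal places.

-2.705

S_xy = nΣxy − ΣxΣy = 9·553 − 63·99 = 4977 − 6237 = -1260
S_xx = nΣx² − (Σx)² = 9·543 − 63² = 4887 − 3969 = 918
S_yy = nΣy² − (Σy)² = 9·1465 − 99² = 13185 − 9801 = 3384
r = S_xy / √(S_xx·S_yy) = -1260 / √(918·3384) = -1260 / √3106512 = -1260 / 1762.5300 = -0.7149
t = r·√(n−2)/√(1−r²) = -0.7149·√7 / √(1−0.511082) = -1.891448 / 0.699227 = -2.705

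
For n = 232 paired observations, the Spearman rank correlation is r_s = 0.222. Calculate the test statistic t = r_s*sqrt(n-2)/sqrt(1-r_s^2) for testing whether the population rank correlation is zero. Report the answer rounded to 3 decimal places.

3.453

1 − r_s² = 1 − 0.049284 = 0.950716;  √(1−r_s²) = 0.975047
√(n−2) = √230 = 15.165751
t = r_s·√(n−2)/√(1−r_s²) = 0.222 · 15.165751 / 0.975047 = 3.453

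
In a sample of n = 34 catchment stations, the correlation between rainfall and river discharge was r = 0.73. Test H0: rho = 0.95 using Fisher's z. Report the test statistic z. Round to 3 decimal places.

z_r = atanh(0.73) = 0.928727,  z_0 = atanh(0.95) = 1.831781
SE = 1/√(n−3) = 1/√31 = 0.179605
z = (z_r − z_0)/SE = (0.928727 − 1.831781) / 0.179605 = -0.903054 / 0.179605 = -5.028

-5.028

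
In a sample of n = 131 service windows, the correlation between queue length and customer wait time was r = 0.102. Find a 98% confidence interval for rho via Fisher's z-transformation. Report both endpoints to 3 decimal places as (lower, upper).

(-0.103, 0.299)

z_r = atanh(0.102) = 0.102356;  SE = 1/√(n−3) = 1/√128 = 0.088388
z-limits: 0.102356 ± 2.326·0.088388 = 0.102356 ± 0.205590 = [-0.103234, 0.307946]
ρ-limits: (tanh -0.103234, tanh 0.307946) = (-0.103, 0.299)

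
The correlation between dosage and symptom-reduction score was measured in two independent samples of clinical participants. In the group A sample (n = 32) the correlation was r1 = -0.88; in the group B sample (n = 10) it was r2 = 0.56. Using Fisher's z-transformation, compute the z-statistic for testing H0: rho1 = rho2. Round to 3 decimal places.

-4.770

Fisher z-transforms: z1 = atanh(-0.88) = -1.375768, z2 = atanh(0.56) = 0.632833; difference d = -2.008601
Var(d) = 1/29 + 1/7 = 0.0344828 + 0.1428571 = 0.1773399
z = d/√Var(d) = -2.008601 / √0.1773399 = -2.008601 / 0.421117 = -4.770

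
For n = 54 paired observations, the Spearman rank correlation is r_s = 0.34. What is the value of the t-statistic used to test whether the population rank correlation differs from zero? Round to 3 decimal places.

2.607

t = r_s·√(n−2) / √(1−r_s²) with r_s = 0.34, n = 54
  = 0.34·√52 / √(1 − 0.1156)
  = 0.34·7.211103 / 0.940425
  = 2.451775 / 0.940425 = 2.607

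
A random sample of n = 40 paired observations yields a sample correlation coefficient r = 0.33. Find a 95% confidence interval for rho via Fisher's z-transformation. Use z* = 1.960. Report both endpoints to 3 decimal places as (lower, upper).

(0.021, 0.582)

Fisher z: z_r = atanh(r) = ½·ln((1+0.33)/(1−0.33)) = 0.342828
SE(z) = 1/√(n−3) = 1/√37 = 0.164399
95% ⇒ z* = 1.960; margin = 1.960·0.164399 = 0.322222
CI on z-scale: (0.020606, 0.665050)
Back-transform: tanh(0.020606) = 0.020603, tanh(0.665050) = 0.581714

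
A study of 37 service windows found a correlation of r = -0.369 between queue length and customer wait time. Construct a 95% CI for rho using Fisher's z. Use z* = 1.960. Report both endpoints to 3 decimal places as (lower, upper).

(-0.619, -0.051)

z_r = atanh(-0.369) = -0.387265;  SE = 1/√(n−3) = 1/√34 = 0.171499
z-limits: -0.387265 ± 1.960·0.171499 = -0.387265 ± 0.336138 = [-0.723403, -0.051127]
ρ-limits: (tanh -0.723403, tanh -0.051127) = (-0.619, -0.051)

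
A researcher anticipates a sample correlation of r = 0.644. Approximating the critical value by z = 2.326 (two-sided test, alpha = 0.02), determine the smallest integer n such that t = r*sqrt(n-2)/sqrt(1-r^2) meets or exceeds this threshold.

r√(n−2)/√(1−r²) ≥ 2.326  ⇔  n−2 ≥ (2.326)²·(1−r²)/r²
(1−r²)/r² = (1−0.414736)/0.414736 = 1.4112
n ≥ 2 + 5.410276·1.4112 = 2 + 7.6350 = 9.6350
⌈9.6350⌉ = 10

10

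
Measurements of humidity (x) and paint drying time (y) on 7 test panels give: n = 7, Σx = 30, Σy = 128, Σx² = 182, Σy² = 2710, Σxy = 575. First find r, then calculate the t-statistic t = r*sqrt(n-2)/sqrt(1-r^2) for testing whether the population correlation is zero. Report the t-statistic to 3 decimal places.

0.428

S_xy = nΣxy − ΣxΣy = 7·575 − 30·128 = 4025 − 3840 = 185
S_xx = nΣx² − (Σx)² = 7·182 − 30² = 1274 − 900 = 374
S_yy = nΣy² − (Σy)² = 7·2710 − 128² = 18970 − 16384 = 2586
r = S_xy / √(S_xx·S_yy) = 185 / √(374·2586) = 185 / √967164 = 185 / 983.4450 = 0.1881
t = r·√(n−2)/√(1−r²) = 0.1881·√5 / √(1−0.035382) = 0.420604 / 0.982150 = 0.428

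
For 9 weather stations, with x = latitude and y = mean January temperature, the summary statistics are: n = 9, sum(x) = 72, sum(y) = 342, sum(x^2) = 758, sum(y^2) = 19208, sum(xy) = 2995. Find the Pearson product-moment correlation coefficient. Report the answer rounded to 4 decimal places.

0.2436

Numerator: nΣxy − (Σx)(Σy) = 9·2995 − (72)(342) = 2331
Denominator: √[(nΣx²−(Σx)²)(nΣy²−(Σy)²)]
  nΣx²−(Σx)² = 9·758 − 5184 = 1638;  nΣy²−(Σy)² = 9·19208 − 116964 = 55908
  √(1638·55908) = √91577304 = 9569.6031
r = 2331 / 9569.6031 = 0.2436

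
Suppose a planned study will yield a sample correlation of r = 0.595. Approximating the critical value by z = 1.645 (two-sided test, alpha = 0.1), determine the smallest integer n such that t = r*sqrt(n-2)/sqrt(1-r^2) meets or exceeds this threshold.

7

r√(n−2)/√(1−r²) ≥ 1.645  ⇔  n−2 ≥ (1.645)²·(1−r²)/r²
(1−r²)/r² = (1−0.354025)/0.354025 = 1.8247
n ≥ 2 + 2.706025·1.8247 = 2 + 4.9377 = 6.9377
⌈6.9377⌉ = 7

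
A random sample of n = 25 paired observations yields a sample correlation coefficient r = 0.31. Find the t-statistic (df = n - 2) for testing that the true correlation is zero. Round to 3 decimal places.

t = r·√(n−2) / √(1−r²) with r = 0.31, n = 25
  = 0.31·√23 / √(1 − 0.0961)
  = 0.31·4.795832 / 0.950737
  = 1.486708 / 0.950737 = 1.564

1.564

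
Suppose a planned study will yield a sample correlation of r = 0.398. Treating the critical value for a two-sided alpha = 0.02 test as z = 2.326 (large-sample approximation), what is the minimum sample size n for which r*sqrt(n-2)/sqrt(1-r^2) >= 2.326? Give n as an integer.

31

r√(n−2)/√(1−r²) ≥ 2.326  ⇔  n−2 ≥ (2.326)²·(1−r²)/r²
(1−r²)/r² = (1−0.158404)/0.158404 = 5.3130
n ≥ 2 + 5.410276·5.3130 = 2 + 28.7448 = 30.7448
⌈30.7448⌉ = 31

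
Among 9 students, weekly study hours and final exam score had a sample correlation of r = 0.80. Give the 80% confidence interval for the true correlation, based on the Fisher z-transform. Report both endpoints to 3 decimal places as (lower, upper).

(0.519, 0.925)

Fisher z: z_r = atanh(r) = ½·ln((1+0.80)/(1−0.80)) = 1.098612
SE(z) = 1/√(n−3) = 1/√6 = 0.408248
80% ⇒ z* = 1.282; margin = 1.282·0.408248 = 0.523374
CI on z-scale: (0.575238, 1.621986)
Back-transform: tanh(0.575238) = 0.519196, tanh(1.621986) = 0.924912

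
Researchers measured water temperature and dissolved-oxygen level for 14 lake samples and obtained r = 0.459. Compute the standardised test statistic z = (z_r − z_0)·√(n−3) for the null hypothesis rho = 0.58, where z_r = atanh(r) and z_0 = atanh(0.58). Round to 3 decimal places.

Fisher z: atanh(0.459) = 0.496044, atanh(0.58) = 0.662463
z = (z_r − z_0)·√(n−3) = (0.496044 − 0.662463)·√11 = -0.166419 · 3.316625 = -0.552

-0.552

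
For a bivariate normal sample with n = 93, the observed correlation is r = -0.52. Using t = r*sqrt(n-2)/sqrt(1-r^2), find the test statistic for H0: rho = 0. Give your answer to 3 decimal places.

1 − r² = 1 − 0.2704 = 0.7296;  √(1−r²) = 0.854166
√(n−2) = √91 = 9.539392
t = r·√(n−2)/√(1−r²) = -0.52 · 9.539392 / 0.854166 = -5.807

-5.807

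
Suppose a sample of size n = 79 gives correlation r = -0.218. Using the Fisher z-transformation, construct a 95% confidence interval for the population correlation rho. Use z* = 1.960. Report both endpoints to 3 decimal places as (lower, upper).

(-0.419, 0.003)

z_r = atanh(-0.218) = -0.221555;  SE = 1/√(n−3) = 1/√76 = 0.114708
z-limits: -0.221555 ± 1.960·0.114708 = -0.221555 ± 0.224828 = [-0.446383, 0.003273]
ρ-limits: (tanh -0.446383, tanh 0.003273) = (-0.419, 0.003)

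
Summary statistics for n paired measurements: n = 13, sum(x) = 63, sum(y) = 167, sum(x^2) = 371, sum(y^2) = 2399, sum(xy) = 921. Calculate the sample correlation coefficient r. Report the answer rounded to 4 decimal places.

S_xy = nΣxy − ΣxΣy = 13·921 − 63·167 = 11973 − 10521 = 1452
S_xx = nΣx² − (Σx)² = 13·371 − 63² = 4823 − 3969 = 854
S_yy = nΣy² − (Σy)² = 13·2399 − 167² = 31187 − 27889 = 3298
r = S_xy / √(S_xx·S_yy) = 1452 / √(854·3298) = 1452 / √2816492 = 1452 / 1678.2407 = 0.8652

0.8652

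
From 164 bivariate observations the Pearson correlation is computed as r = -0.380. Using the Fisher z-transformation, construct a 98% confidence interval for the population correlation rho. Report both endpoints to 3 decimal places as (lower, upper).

(-0.525, -0.213)

Fisher z: z_r = atanh(r) = ½·ln((1+(-0.380))/(1−(-0.380))) = -0.400060
SE(z) = 1/√(n−3) = 1/√161 = 0.078811
98% ⇒ z* = 2.326; margin = 2.326·0.078811 = 0.183314
CI on z-scale: (-0.583374, -0.216746)
Back-transform: tanh(-0.583374) = -0.525113, tanh(-0.216746) = -0.213414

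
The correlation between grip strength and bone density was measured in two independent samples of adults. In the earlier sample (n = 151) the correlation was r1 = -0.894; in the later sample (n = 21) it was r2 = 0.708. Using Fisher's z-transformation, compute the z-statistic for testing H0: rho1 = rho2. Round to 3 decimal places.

Fisher z-transforms: z1 = atanh(-0.894) = -1.441504, z2 = atanh(0.708) = 0.883162; difference d = -2.324666
Var(d) = 1/148 + 1/18 = 0.0067568 + 0.0555556 = 0.0623124
z = d/√Var(d) = -2.324666 / √0.0623124 = -2.324666 / 0.249625 = -9.313

-9.313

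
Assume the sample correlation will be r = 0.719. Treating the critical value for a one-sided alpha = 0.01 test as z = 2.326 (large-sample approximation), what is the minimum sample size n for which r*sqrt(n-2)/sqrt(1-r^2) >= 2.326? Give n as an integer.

r√(n−2)/√(1−r²) ≥ 2.326  ⇔  n−2 ≥ (2.326)²·(1−r²)/r²
(1−r²)/r² = (1−0.516961)/0.516961 = 0.9344
n ≥ 2 + 5.410276·0.9344 = 2 + 5.0554 = 7.0554
⌈7.0554⌉ = 8

8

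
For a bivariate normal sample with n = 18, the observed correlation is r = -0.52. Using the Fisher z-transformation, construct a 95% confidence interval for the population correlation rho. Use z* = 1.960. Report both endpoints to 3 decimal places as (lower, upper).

(-0.794, -0.070)

Fisher z: z_r = atanh(r) = ½·ln((1+(-0.52))/(1−(-0.52))) = -0.576340
SE(z) = 1/√(n−3) = 1/√15 = 0.258199
95% ⇒ z* = 1.960; margin = 1.960·0.258199 = 0.506070
CI on z-scale: (-1.082410, -0.070270)
Back-transform: tanh(-1.082410) = -0.794091, tanh(-0.070270) = -0.070155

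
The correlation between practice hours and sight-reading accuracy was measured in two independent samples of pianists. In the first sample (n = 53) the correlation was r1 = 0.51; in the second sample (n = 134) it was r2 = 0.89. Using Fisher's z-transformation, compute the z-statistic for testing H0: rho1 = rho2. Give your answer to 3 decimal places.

-5.169

z1 = atanh(0.51) = 0.562730,  z2 = atanh(0.89) = 1.421926
SE = √(1/(n1−3) + 1/(n2−3)) = √(1/50 + 1/131) = √(0.0200000 + 0.0076336) = √0.0276336 = 0.166234
z = (z1 − z2)/SE = (0.562730 − 1.421926) / 0.166234 = -0.859196 / 0.166234 = -5.169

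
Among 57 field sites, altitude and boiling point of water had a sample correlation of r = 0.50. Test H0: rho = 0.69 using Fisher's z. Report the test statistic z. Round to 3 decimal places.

z_r = atanh(0.50) = 0.549306,  z_0 = atanh(0.69) = 0.847956
SE = 1/√(n−3) = 1/√54 = 0.136083
z = (z_r − z_0)/SE = (0.549306 − 0.847956) / 0.136083 = -0.298650 / 0.136083 = -2.195

-2.195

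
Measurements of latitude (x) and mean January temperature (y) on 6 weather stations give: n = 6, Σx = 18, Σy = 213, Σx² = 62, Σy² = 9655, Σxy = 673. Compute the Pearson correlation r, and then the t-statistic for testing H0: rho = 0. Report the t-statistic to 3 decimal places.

0.545

Numerator: nΣxy − (Σx)(Σy) = 6·673 − (18)(213) = 204
Denominator: √[(nΣx²−(Σx)²)(nΣy²−(Σy)²)]
  nΣx²−(Σx)² = 6·62 − 324 = 48;  nΣy²−(Σy)² = 6·9655 − 45369 = 12561
  √(48·12561) = √602928 = 776.4844
r = 204 / 776.4844 = 0.2627
t = r·√(n−2)/√(1−r²) = 0.2627·√4 / √(1−0.069011) = 0.525400 / 0.964878 = 0.545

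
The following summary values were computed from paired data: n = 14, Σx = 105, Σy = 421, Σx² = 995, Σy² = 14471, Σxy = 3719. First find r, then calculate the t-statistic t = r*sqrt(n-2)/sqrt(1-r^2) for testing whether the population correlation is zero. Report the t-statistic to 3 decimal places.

S_xy = nΣxy − ΣxΣy = 14·3719 − 105·421 = 52066 − 44205 = 7861
S_xx = nΣx² − (Σx)² = 14·995 − 105² = 13930 − 11025 = 2905
S_yy = nΣy² − (Σy)² = 14·14471 − 421² = 202594 − 177241 = 25353
r = S_xy / √(S_xx·S_yy) = 7861 / √(2905·25353) = 7861 / √73650465 = 7861 / 8581.9849 = 0.9160
t = r·√(n−2)/√(1−r²) = 0.9160·√12 / √(1−0.839056) = 3.173117 / 0.401178 = 7.909

7.909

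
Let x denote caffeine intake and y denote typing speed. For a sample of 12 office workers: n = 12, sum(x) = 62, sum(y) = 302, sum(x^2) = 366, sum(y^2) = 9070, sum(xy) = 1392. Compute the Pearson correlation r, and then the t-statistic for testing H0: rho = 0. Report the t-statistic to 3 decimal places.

-2.703

Numerator: nΣxy − (Σx)(Σy) = 12·1392 − (62)(302) = -2020
Denominator: √[(nΣx²−(Σx)²)(nΣy²−(Σy)²)]
  nΣx²−(Σx)² = 12·366 − 3844 = 548;  nΣy²−(Σy)² = 12·9070 − 91204 = 17636
  √(548·17636) = √9664528 = 3108.7824
r = -2020 / 3108.7824 = -0.6498
t = r·√(n−2)/√(1−r²) = -0.6498·√10 / √(1−0.422240) = -2.054848 / 0.760105 = -2.703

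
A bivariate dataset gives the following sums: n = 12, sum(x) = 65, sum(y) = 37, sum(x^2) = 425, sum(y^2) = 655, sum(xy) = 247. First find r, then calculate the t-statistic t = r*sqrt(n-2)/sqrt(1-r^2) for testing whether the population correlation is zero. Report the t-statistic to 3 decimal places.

S_xy = nΣxy − ΣxΣy = 12·247 − 65·37 = 2964 − 2405 = 559
S_xx = nΣx² − (Σx)² = 12·425 − 65² = 5100 − 4225 = 875
S_yy = nΣy² − (Σy)² = 12·655 − 37² = 7860 − 1369 = 6491
r = S_xy / √(S_xx·S_yy) = 559 / √(875·6491) = 559 / √5679625 = 559 / 2383.1964 = 0.2346
t = r·√(n−2)/√(1−r²) = 0.2346·√10 / √(1−0.055037) = 0.741870 / 0.972092 = 0.763

0.763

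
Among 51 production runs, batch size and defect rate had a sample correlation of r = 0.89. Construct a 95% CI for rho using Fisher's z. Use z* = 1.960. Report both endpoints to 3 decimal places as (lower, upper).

(0.814, 0.936)

z_r = atanh(0.89) = 1.421926;  SE = 1/√(n−3) = 1/√48 = 0.144338
z-limits: 1.421926 ± 1.960·0.144338 = 1.421926 ± 0.282902 = [1.139024, 1.704828]
ρ-limits: (tanh 1.139024, tanh 1.704828) = (0.814, 0.936)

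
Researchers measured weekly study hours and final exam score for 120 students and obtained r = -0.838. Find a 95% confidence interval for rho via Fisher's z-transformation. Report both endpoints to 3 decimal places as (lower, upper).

(-0.884, -0.775)

Fisher z: z_r = atanh(r) = ½·ln((1+(-0.838))/(1−(-0.838))) = -1.214418
SE(z) = 1/√(n−3) = 1/√117 = 0.092450
95% ⇒ z* = 1.960; margin = 1.960·0.092450 = 0.181202
CI on z-scale: (-1.395620, -1.033216)
Back-transform: tanh(-1.395620) = -0.884401, tanh(-1.033216) = -0.775195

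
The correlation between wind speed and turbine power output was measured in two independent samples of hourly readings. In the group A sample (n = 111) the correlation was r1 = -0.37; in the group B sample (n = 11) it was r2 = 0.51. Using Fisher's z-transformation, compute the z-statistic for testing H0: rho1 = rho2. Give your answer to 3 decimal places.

Fisher z-transforms: z1 = atanh(-0.37) = -0.388423, z2 = atanh(0.51) = 0.562730; difference d = -0.951153
Var(d) = 1/108 + 1/8 = 0.0092593 + 0.1250000 = 0.1342593
z = d/√Var(d) = -0.951153 / √0.1342593 = -0.951153 / 0.366414 = -2.596

-2.596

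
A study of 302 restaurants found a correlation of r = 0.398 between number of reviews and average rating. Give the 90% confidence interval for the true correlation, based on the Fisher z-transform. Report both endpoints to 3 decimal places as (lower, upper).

z_r = atanh(0.398) = 0.421270;  SE = 1/√(n−3) = 1/√299 = 0.057831
z-limits: 0.421270 ± 1.645·0.057831 = 0.421270 ± 0.095132 = [0.326138, 0.516402]
ρ-limits: (tanh 0.326138, tanh 0.516402) = (0.315, 0.475)

(0.315, 0.475)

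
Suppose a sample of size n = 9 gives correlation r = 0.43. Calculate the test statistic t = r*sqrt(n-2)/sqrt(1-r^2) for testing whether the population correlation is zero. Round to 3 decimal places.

1.260

1 − r² = 1 − 0.1849 = 0.8151;  √(1−r²) = 0.902829
√(n−2) = √7 = 2.645751
t = r·√(n−2)/√(1−r²) = 0.43 · 2.645751 / 0.902829 = 1.260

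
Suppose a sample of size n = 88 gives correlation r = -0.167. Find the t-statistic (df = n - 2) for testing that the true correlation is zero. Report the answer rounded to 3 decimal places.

1 − r² = 1 − 0.027889 = 0.972111;  √(1−r²) = 0.985957
√(n−2) = √86 = 9.273618
t = r·√(n−2)/√(1−r²) = -0.167 · 9.273618 / 0.985957 = -1.571

-1.571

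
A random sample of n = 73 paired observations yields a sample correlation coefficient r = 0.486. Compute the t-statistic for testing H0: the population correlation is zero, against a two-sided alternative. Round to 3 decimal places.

4.686

1 − r² = 1 − 0.236196 = 0.763804;  √(1−r²) = 0.873959
√(n−2) = √71 = 8.426150
t = r·√(n−2)/√(1−r²) = 0.486 · 8.426150 / 0.873959 = 4.686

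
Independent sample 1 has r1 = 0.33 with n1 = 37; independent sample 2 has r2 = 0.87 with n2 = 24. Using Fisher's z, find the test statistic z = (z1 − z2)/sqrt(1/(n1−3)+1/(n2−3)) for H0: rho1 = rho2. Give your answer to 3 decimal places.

Fisher z-transforms: z1 = atanh(0.33) = 0.342828, z2 = atanh(0.87) = 1.333080; difference d = -0.990252
Var(d) = 1/34 + 1/21 = 0.0294118 + 0.0476190 = 0.0770308
z = d/√Var(d) = -0.990252 / √0.0770308 = -0.990252 / 0.277544 = -3.568

-3.568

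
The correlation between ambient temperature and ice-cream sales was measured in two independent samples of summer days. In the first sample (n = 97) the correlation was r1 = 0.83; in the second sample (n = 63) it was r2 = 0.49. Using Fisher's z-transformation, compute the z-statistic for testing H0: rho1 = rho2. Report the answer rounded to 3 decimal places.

3.946

Fisher z-transforms: z1 = atanh(0.83) = 1.188136, z2 = atanh(0.49) = 0.536060; difference d = 0.652076
Var(d) = 1/94 + 1/60 = 0.0106383 + 0.0166667 = 0.0273050
z = d/√Var(d) = 0.652076 / √0.0273050 = 0.652076 / 0.165242 = 3.946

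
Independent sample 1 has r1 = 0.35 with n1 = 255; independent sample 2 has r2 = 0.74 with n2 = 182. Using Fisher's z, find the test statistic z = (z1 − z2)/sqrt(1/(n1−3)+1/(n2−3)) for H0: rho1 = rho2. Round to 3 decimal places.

Fisher z-transforms: z1 = atanh(0.35) = 0.365444, z2 = atanh(0.74) = 0.950479; difference d = -0.585035
Var(d) = 1/252 + 1/179 = 0.0039683 + 0.0055866 = 0.0095549
z = d/√Var(d) = -0.585035 / √0.0095549 = -0.585035 / 0.097749 = -5.985

-5.985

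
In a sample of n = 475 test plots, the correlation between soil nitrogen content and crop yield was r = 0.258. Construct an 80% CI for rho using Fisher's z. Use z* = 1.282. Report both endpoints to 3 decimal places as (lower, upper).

(0.202, 0.312)

z_r = atanh(0.258) = 0.263965;  SE = 1/√(n−3) = 1/√472 = 0.046029
z-limits: 0.263965 ± 1.282·0.046029 = 0.263965 ± 0.059009 = [0.204956, 0.322974]
ρ-limits: (tanh 0.204956, tanh 0.322974) = (0.202, 0.312)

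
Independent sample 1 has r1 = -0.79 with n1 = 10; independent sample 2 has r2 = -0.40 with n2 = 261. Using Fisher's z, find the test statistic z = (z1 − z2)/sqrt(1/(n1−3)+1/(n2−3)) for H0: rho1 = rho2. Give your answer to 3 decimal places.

-1.691

Fisher z-transforms: z1 = atanh(-0.79) = -1.071432, z2 = atanh(-0.40) = -0.423649; difference d = -0.647783
Var(d) = 1/7 + 1/258 = 0.1428571 + 0.0038760 = 0.1467331
z = d/√Var(d) = -0.647783 / √0.1467331 = -0.647783 / 0.383058 = -1.691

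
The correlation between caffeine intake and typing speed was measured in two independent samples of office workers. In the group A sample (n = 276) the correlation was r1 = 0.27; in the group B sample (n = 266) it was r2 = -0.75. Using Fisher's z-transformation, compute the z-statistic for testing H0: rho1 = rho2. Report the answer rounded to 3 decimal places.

14.465

Fisher z-transforms: z1 = atanh(0.27) = 0.276864, z2 = atanh(-0.75) = -0.972955; difference d = 1.249819
Var(d) = 1/273 + 1/263 = 0.0036630 + 0.0038023 = 0.0074653
z = d/√Var(d) = 1.249819 / √0.0074653 = 1.249819 / 0.086402 = 14.465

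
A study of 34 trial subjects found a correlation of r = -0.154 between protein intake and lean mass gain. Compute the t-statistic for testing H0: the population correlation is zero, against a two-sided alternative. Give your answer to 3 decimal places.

-0.882

t = r·√(n−2) / √(1−r²) with r = -0.154, n = 34
  = -0.154·√32 / √(1 − 0.023716)
  = -0.154·5.656854 / 0.988071
  = -0.871156 / 0.988071 = -0.882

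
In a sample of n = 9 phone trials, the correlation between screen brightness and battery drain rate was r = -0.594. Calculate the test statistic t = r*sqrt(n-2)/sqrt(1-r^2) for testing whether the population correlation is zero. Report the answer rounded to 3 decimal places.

-1.954

1 − r² = 1 − 0.352836 = 0.647164;  √(1−r²) = 0.804465
√(n−2) = √7 = 2.645751
t = r·√(n−2)/√(1−r²) = -0.594 · 2.645751 / 0.804465 = -1.954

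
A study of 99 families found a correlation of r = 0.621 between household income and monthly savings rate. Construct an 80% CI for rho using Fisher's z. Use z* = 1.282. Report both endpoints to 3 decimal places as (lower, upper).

(0.534, 0.695)

z_r = atanh(0.621) = 0.726631;  SE = 1/√(n−3) = 1/√96 = 0.102062
z-limits: 0.726631 ± 1.282·0.102062 = 0.726631 ± 0.130843 = [0.595788, 0.857474]
ρ-limits: (tanh 0.595788, tanh 0.857474) = (0.534, 0.695)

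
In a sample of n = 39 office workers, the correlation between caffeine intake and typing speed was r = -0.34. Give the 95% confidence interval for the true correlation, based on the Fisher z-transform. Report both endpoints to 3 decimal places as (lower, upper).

(-0.592, -0.027)

Fisher z: z_r = atanh(r) = ½·ln((1+(-0.34))/(1−(-0.34))) = -0.354093
SE(z) = 1/√(n−3) = 1/√36 = 0.166667
95% ⇒ z* = 1.960; margin = 1.960·0.166667 = 0.326667
CI on z-scale: (-0.680760, -0.027426)
Back-transform: tanh(-0.680760) = -0.592013, tanh(-0.027426) = -0.027419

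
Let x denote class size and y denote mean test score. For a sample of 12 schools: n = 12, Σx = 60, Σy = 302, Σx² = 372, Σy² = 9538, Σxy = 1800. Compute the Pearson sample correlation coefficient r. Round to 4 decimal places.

Numerator: nΣxy − (Σx)(Σy) = 12·1800 − (60)(302) = 3480
Denominator: √[(nΣx²−(Σx)²)(nΣy²−(Σy)²)]
  nΣx²−(Σx)² = 12·372 − 3600 = 864;  nΣy²−(Σy)² = 12·9538 − 91204 = 23252
  √(864·23252) = √20089728 = 4482.1566
r = 3480 / 4482.1566 = 0.7764

0.7764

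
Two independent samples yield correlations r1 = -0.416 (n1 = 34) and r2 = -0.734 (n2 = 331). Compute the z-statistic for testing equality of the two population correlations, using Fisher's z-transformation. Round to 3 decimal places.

2.632

z1 = atanh(-0.416) = -0.442845,  z2 = atanh(-0.734) = -0.937345
SE = √(1/(n1−3) + 1/(n2−3)) = √(1/31 + 1/328) = √(0.0322581 + 0.0030488) = √0.0353069 = 0.187901
z = (z1 − z2)/SE = (-0.442845 − (-0.937345)) / 0.187901 = 0.494500 / 0.187901 = 2.632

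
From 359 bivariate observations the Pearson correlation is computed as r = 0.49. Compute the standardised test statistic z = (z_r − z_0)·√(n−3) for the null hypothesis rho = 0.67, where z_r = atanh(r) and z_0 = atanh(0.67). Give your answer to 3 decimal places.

Fisher z: atanh(0.49) = 0.536060, atanh(0.67) = 0.810743
z = (z_r − z_0)·√(n−3) = (0.536060 − 0.810743)·√356 = -0.274683 · 18.867962 = -5.183

-5.183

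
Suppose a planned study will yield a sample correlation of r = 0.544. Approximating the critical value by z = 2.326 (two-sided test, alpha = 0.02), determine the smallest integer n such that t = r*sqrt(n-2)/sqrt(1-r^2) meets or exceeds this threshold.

15

Need r·√(n−2)/√(1−r²) ≥ 2.326
√(n−2) ≥ 2.326·√(1−0.295936) / 0.544 = 2.326·0.839085 / 0.544 = 3.5877
n−2 ≥ 12.8716  ⇒  n ≥ 14.8716
Smallest integer n = 15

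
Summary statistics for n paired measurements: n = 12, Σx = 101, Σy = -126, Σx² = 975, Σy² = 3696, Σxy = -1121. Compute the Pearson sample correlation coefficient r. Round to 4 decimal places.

S_xy = nΣxy − ΣxΣy = 12·(-1121) − 101·(-126) = -13452 − (-12726) = -726
S_xx = nΣx² − (Σx)² = 12·975 − 101² = 11700 − 10201 = 1499
S_yy = nΣy² − (Σy)² = 12·3696 − (-126)² = 44352 − 15876 = 28476
r = S_xy / √(S_xx·S_yy) = -726 / √(1499·28476) = -726 / √42685524 = -726 / 6533.4160 = -0.1111

-0.1111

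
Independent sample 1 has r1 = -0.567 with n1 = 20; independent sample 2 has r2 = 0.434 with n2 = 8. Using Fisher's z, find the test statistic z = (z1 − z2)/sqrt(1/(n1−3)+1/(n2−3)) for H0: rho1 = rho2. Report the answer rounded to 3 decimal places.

Fisher z-transforms: z1 = atanh(-0.567) = -0.643090, z2 = atanh(0.434) = 0.464814; difference d = -1.107904
Var(d) = 1/17 + 1/5 = 0.0588235 + 0.2000000 = 0.2588235
z = d/√Var(d) = -1.107904 / √0.2588235 = -1.107904 / 0.508747 = -2.178

-2.178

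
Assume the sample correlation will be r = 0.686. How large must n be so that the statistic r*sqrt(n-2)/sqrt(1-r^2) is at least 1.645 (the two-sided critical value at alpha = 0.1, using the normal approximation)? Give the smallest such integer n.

6

r√(n−2)/√(1−r²) ≥ 1.645  ⇔  n−2 ≥ (1.645)²·(1−r²)/r²
(1−r²)/r² = (1−0.470596)/0.470596 = 1.1250
n ≥ 2 + 2.706025·1.1250 = 2 + 3.0443 = 5.0443
⌈5.0443⌉ = 6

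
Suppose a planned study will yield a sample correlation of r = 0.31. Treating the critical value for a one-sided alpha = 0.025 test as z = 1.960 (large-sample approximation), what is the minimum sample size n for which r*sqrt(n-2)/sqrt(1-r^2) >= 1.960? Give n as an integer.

Need r·√(n−2)/√(1−r²) ≥ 1.960
√(n−2) ≥ 1.960·√(1−0.0961) / 0.31 = 1.960·0.950737 / 0.31 = 6.0111
n−2 ≥ 36.1333  ⇒  n ≥ 38.1333
Smallest integer n = 39

39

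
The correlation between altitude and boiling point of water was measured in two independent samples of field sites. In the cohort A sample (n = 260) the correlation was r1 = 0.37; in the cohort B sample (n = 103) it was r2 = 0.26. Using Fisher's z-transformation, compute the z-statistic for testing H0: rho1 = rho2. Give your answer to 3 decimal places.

Fisher z-transforms: z1 = atanh(0.37) = 0.388423, z2 = atanh(0.26) = 0.266108; difference d = 0.122315
Var(d) = 1/257 + 1/100 = 0.0038911 + 0.0100000 = 0.0138911
z = d/√Var(d) = 0.122315 / √0.0138911 = 0.122315 / 0.117861 = 1.038

1.038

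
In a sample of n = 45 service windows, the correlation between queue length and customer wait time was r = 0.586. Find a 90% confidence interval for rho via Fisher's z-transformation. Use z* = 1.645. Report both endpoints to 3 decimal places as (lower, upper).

(0.395, 0.728)

Fisher z: z_r = atanh(r) = ½·ln((1+0.586)/(1−0.586)) = 0.671552
SE(z) = 1/√(n−3) = 1/√42 = 0.154303
90% ⇒ z* = 1.645; margin = 1.645·0.154303 = 0.253828
CI on z-scale: (0.417724, 0.925380)
Back-transform: tanh(0.417724) = 0.395011, tanh(0.925380) = 0.728433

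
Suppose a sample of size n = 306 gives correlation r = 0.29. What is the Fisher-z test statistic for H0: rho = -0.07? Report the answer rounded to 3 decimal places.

6.418

Fisher z: atanh(0.29) = 0.298566, atanh(-0.07) = -0.070115
z = (z_r − z_0)·√(n−3) = (0.298566 − (-0.070115))·√303 = 0.368681 · 17.406895 = 6.418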